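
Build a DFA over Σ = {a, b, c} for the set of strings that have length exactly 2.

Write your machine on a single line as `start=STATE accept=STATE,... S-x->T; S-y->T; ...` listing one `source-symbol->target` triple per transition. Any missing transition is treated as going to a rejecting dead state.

Count input length up to 3: every symbol moves from q0 toward q3, which means 'more than 2' and absorbs. Accept from {q2}.
A 4-state machine:
        a   b   c  
>  q0   q1  q1  q1 
   q1   q2  q2  q2 
 * q2   q3  q3  q3 
   q3   q3  q3  q3 
(> = start, * = accepting)

start=q0; accept=q2; q0-a->q1; q0-b->q1; q0-c->q1; q1-a->q2; q1-b->q2; q1-c->q2; q2-a->q3; q2-b->q3; q2-c->q3; q3-a->q3; q3-b->q3; q3-c->q3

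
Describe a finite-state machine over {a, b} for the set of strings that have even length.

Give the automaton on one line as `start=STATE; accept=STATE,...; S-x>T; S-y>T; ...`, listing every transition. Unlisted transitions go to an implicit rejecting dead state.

Only the length mod 2 matters, so use a 2-cycle: from any state, every input symbol moves to the next state, wrapping S1 back to S0. Mark S0 accepting.
A 2-state machine:
        a   b  
>* S0   S1  S1 
   S1   S0  S0 
(> = start, * = accepting)

start=S0; accept=S0; S0-a>S1; S0-b>S1; S1-a>S0; S1-b>S0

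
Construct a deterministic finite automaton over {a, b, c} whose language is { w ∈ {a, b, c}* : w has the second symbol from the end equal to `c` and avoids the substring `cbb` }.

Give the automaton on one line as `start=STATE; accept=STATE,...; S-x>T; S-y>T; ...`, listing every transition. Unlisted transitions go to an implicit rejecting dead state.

start=s0; accept=s2,s3,s4; s0-a>s0; s0-b>s0; s0-c>s1; s1-a>s2; s1-b>s3; s1-c>s4; s2-a>s0; s2-b>s0; s2-c>s1; s3-a>s0; s3-b>s5; s3-c>s1; s4-a>s2; s4-b>s3; s4-c>s4; s5-a>s5; s5-b>s5; s5-c>s5

Build one automaton per condition and run them in lockstep. One (13 states) tracks the last 2 symbols read; the other (4 states) tracks partial matches of the forbidden pattern `cbb`. Each combined state is a pair, one component from each; accept when both components accept. Equivalent product states are then merged.
        a   b   c  
>  s0   s0  s0  s1 
   s1   s2  s3  s4 
 * s2   s0  s0  s1 
 * s3   s0  s5  s1 
 * s4   s2  s3  s4 
   s5   s5  s5  s5 
(> = start, * = accepting)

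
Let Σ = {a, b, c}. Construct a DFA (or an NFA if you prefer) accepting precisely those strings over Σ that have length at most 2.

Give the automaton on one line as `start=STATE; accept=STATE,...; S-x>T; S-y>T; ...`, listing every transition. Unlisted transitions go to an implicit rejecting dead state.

We only need to distinguish lengths 0, 1, …, 2, and '>2'. Chain q0 → q1 → q2 → q3 on every symbol, with q3 looping. Accepting states: {q0, q1, q2}.
With 4 states:
        a   b   c  
>* q0   q1  q1  q1 
 * q1   q2  q2  q2 
 * q2   q3  q3  q3 
   q3   q3  q3  q3 
(> = start, * = accepting)

start=q0; accept=q0,q1,q2; q0-a>q1; q0-b>q1; q0-c>q1; q1-a>q2; q1-b>q2; q1-c>q2; q2-a>q3; q2-b>q3; q2-c>q3; q3-a>q3; q3-b>q3; q3-c>q3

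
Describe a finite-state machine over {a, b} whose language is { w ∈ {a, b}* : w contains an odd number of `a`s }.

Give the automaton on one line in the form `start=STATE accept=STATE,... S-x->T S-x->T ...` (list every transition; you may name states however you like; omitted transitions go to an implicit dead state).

start=q0 accept=q1 q0-a->q1 q0-b->q0 q1-a->q0 q1-b->q1

The only thing that matters is how many `a`s have appeared, reduced mod 2. Use one state per residue: q0 for 0, …, q1 for 1. Reading `a` moves to the next residue; anything else stays put. q1 is accepting.
With 2 states:
        a   b  
>  q0   q1  q0 
 * q1   q0  q1 
(> = start, * = accepting)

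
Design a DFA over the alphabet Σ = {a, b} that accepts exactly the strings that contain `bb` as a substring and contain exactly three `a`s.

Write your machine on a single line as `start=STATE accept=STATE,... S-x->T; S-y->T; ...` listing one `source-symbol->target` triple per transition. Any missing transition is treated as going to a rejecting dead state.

Run two small machines in parallel and take their product. One (3 states) tracks whether and how much of `bb` has been seen; the other (5 states) tracks the count of `a`s, saturating at 4. Each combined state is a pair, one component from each; accept when both components accept.
With 15 states:
          a    b  
>  q0     q1   q2 
   q1     q3   q4 
   q2     q1   q5 
   q3     q6   q7 
   q4     q3   q8 
   q5     q8   q5 
   q6     q9  q10 
   q7     q6  q11 
   q8    q11   q8 
   q9     q9  q12 
   q10    q9  q13 
   q11   q13  q11 
   q12    q9  q14 
 * q13   q14  q13 
   q14   q14  q14 
(> = start, * = accepting)

start=q0; accept=q13; q0-a->q1; q0-b->q2; q1-a->q3; q1-b->q4; q2-a->q1; q2-b->q5; q3-a->q6; q3-b->q7; q4-a->q3; q4-b->q8; q5-a->q8; q5-b->q5; q6-a->q9; q6-b->q10; q7-a->q6; q7-b->q11; q8-a->q11; q8-b->q8; q9-a->q9; q9-b->q12; q10-a->q9; q10-b->q13; q11-a->q13; q11-b->q11; q12-a->q9; q12-b->q14; q13-a->q14; q13-b->q13; q14-a->q14; q14-b->q14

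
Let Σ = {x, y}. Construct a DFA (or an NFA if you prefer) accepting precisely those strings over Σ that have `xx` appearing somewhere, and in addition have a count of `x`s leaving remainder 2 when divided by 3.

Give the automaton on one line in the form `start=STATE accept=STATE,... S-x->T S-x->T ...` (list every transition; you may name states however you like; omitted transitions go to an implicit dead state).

Build one automaton per condition and run them in lockstep. The first has 3 states tracking whether and how much of `xx` has been seen; the second has 3 states tracking the count of `x`s modulo 3. A product state is a pair (one from each), accepting exactly when both do.
9 states suffice.
        x   y  
>  q0   q1  q0 
   q1   q2  q3 
 * q2   q4  q2 
   q3   q5  q3 
   q4   q6  q4 
   q5   q4  q7 
   q6   q2  q6 
   q7   q8  q7 
   q8   q6  q0 
(> = start, * = accepting)

start=q0 accept=q2 q0-x->q1 q0-y->q0 q1-x->q2 q1-y->q3 q2-x->q4 q2-y->q2 q3-x->q5 q3-y->q3 q4-x->q6 q4-y->q4 q5-x->q4 q5-y->q7 q6-x->q2 q6-y->q6 q7-x->q8 q7-y->q7 q8-x->q6 q8-y->q0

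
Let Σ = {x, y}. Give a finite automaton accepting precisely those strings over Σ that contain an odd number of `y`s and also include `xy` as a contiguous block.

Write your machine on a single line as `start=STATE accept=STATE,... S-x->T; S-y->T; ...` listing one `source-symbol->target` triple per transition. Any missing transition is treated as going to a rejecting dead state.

Handle the two conditions separately and then intersect. One (2 states) tracks the count of `y`s modulo 2; the other (3 states) tracks whether and how much of `xy` has been seen. Each combined state is a pair, one component from each; accept when both components accept.
       x  y 
>  A   B  C 
   B   B  D 
   C   E  A 
 * D   D  F 
   E   E  F 
   F   F  D 
(> = start, * = accepting)

start=A; accept=D; A-x->B; A-y->C; B-x->B; B-y->D; C-x->E; C-y->A; D-x->D; D-y->F; E-x->E; E-y->F; F-x->F; F-y->D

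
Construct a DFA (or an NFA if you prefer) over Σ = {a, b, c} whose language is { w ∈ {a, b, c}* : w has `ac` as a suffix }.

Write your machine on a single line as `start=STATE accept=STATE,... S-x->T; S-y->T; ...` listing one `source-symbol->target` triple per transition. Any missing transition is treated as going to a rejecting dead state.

Remember how much of `ac` the current input suffix matches. State q0 means no match yet; q1 means the last symbol is `a`; q2 means the last 2 symbols are `ac`. Only q2 accepts. On a mismatch, fall back to the longest proper suffix that is still a prefix of `ac`.
With 3 states:
        a   b   c  
>  q0   q1  q0  q0 
   q1   q1  q0  q2 
 * q2   q1  q0  q0 
(> = start, * = accepting)

start=q0; accept=q2; q0-a->q1; q0-b->q0; q0-c->q0; q1-a->q1; q1-b->q0; q1-c->q2; q2-a->q1; q2-b->q0; q2-c->q0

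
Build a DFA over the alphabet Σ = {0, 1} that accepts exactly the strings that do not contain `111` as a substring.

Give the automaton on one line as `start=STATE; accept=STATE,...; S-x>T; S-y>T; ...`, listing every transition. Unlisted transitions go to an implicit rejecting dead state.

start=s0; accept=s0,s1,s2; s0-0>s0; s0-1>s1; s1-0>s0; s1-1>s2; s2-0>s0; s2-1>s3; s3-0>s3; s3-1>s3

Track partial matches of the forbidden pattern `111`. State s3 is a dead state reached once `111` has occurred; every other state accepts. s0 means no part of `111` is currently matched.
        0   1  
>* s0   s0  s1 
 * s1   s0  s2 
 * s2   s0  s3 
   s3   s3  s3 
(> = start, * = accepting)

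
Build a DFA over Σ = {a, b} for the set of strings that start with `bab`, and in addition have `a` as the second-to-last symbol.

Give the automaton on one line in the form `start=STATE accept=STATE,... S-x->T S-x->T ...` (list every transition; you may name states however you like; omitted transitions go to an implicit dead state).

Run two small machines in parallel and take their product. The first has 5 states tracking whether the input so far still matches the prefix `bab`; the second has 7 states tracking the last 2 symbols read. A product state is a pair (one from each), accepting exactly when both do.
12 states suffice.
          a    b  
>  q0     q1   q2 
   q1     q3   q4 
   q2     q5   q6 
   q3     q3   q4 
   q4     q7   q6 
   q5     q3   q8 
   q6     q7   q6 
   q7     q3   q4 
 * q8     q9  q10 
   q9    q11   q8 
   q10    q9  q10 
 * q11   q11   q8 
(> = start, * = accepting)

start=q0 accept=q8,q11 q0-a->q1 q0-b->q2 q1-a->q3 q1-b->q4 q2-a->q5 q2-b->q6 q3-a->q3 q3-b->q4 q4-a->q7 q4-b->q6 q5-a->q3 q5-b->q8 q6-a->q7 q6-b->q6 q7-a->q3 q7-b->q4 q8-a->q9 q8-b->q10 q9-a->q11 q9-b->q8 q10-a->q9 q10-b->q10 q11-a->q11 q11-b->q8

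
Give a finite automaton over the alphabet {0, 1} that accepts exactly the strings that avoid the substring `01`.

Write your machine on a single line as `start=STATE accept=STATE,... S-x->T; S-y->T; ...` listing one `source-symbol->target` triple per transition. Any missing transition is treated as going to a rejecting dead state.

start=s0; accept=s0,s1; s0-0->s1; s0-1->s0; s1-0->s1; s1-1->s2; s2-0->s2; s2-1->s2

Track partial matches of the forbidden pattern `01`. State s2 is a dead state reached once `01` has occurred; every other state accepts. s0 means no part of `01` is currently matched.
With 3 states:
        0   1  
>* s0   s1  s0 
 * s1   s1  s2 
   s2   s2  s2 
(> = start, * = accepting)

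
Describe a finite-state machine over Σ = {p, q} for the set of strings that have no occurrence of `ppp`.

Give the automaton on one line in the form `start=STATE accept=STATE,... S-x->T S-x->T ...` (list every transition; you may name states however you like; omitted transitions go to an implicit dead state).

This is the complement of 'contains `ppp`'. Use the same substring-matching states — s0 through s3 holding how much of `ppp` has just been matched — but flip the accepting set: everything except the trap s3 accepts.
        p   q  
>* s0   s1  s0 
 * s1   s2  s0 
 * s2   s3  s0 
   s3   s3  s3 
(> = start, * = accepting)

start=s0 accept=s0,s1,s2 s0-p->s1 s0-q->s0 s1-p->s2 s1-q->s0 s2-p->s3 s2-q->s0 s3-p->s3 s3-q->s3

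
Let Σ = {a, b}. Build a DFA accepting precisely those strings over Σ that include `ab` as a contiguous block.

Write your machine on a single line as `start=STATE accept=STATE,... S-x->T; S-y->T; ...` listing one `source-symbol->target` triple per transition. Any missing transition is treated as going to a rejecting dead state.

start=q0; accept=q2; q0-a->q1; q0-b->q0; q1-a->q1; q1-b->q2; q2-a->q2; q2-b->q2

States q0..q1 record the length of the longest prefix of `ab` that matches the current input suffix. Reaching q2 means `ab` has been seen, and we stay there forever. Accept from q2.
With 3 states:
        a   b  
>  q0   q1  q0 
   q1   q1  q2 
 * q2   q2  q2 
(> = start, * = accepting)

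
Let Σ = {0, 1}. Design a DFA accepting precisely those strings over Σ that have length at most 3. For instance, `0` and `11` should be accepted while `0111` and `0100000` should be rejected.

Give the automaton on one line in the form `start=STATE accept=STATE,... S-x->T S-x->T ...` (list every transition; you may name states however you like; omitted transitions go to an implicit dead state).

We only need to distinguish lengths 0, 1, …, 3, and '>3'. Chain q0 → q1 → q2 → q3 → q4 on every symbol, with q4 looping. Accepting states: {q0, q1, q2, q3}.
A 5-state machine:
        0   1  
>* q0   q1  q1 
 * q1   q2  q2 
 * q2   q3  q3 
 * q3   q4  q4 
   q4   q4  q4 
(> = start, * = accepting)

start=q0 accept=q0,q1,q2,q3 q0-0->q1 q0-1->q1 q1-0->q2 q1-1->q2 q2-0->q3 q2-1->q3 q3-0->q4 q3-1->q4 q4-0->q4 q4-1->q4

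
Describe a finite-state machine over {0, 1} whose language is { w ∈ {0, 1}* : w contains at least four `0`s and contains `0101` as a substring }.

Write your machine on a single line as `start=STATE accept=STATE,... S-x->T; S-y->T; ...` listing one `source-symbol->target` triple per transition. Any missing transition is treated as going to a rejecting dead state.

Build one automaton per condition and run them in lockstep. One (6 states) tracks the count of `0`s, saturating at 5; the other (5 states) tracks whether and how much of `0101` has been seen. Each combined state is a pair, one component from each; accept when both components accept.
A 24-state machine:
          0    1  
>  s0     s1   s0 
   s1     s2   s3 
   s2     s4   s5 
   s3     s6   s7 
   s4     s8   s9 
   s5    s10  s11 
   s6     s4  s12 
   s7     s2   s7 
   s8    s13  s14 
   s9    s15  s16 
   s10    s8  s17 
   s11    s4  s11 
   s12   s17  s12 
   s13   s13  s18 
   s14   s19  s20 
   s15   s13  s21 
   s16    s8  s16 
   s17   s21  s17 
   s18   s19  s22 
   s19   s13  s23 
   s20   s13  s20 
 * s21   s23  s21 
   s22   s13  s22 
 * s23   s23  s23 
(> = start, * = accepting)

start=s0; accept=s21,s23; s0-0->s1; s0-1->s0; s1-0->s2; s1-1->s3; s2-0->s4; s2-1->s5; s3-0->s6; s3-1->s7; s4-0->s8; s4-1->s9; s5-0->s10; s5-1->s11; s6-0->s4; s6-1->s12; s7-0->s2; s7-1->s7; s8-0->s13; s8-1->s14; s9-0->s15; s9-1->s16; s10-0->s8; s10-1->s17; s11-0->s4; s11-1->s11; s12-0->s17; s12-1->s12; s13-0->s13; s13-1->s18; s14-0->s19; s14-1->s20; s15-0->s13; s15-1->s21; s16-0->s8; s16-1->s16; s17-0->s21; s17-1->s17; s18-0->s19; s18-1->s22; s19-0->s13; s19-1->s23; s20-0->s13; s20-1->s20; s21-0->s23; s21-1->s21; s22-0->s13; s22-1->s22; s23-0->s23; s23-1->s23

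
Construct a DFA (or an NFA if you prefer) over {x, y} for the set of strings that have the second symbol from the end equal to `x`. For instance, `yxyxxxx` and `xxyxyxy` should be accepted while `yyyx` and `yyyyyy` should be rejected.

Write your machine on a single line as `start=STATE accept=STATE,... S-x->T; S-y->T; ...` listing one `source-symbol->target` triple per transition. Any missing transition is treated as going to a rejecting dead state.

start=A; accept=D,E; A-x->B; A-y->C; B-x->D; B-y->E; C-x->F; C-y->G; D-x->D; D-y->E; E-x->F; E-y->G; F-x->D; F-y->E; G-x->F; G-y->G

A DFA must remember the last 2 symbols (since which symbol is second-to-last isn't known until the input ends). Use one state per possible window of the last ≤2 symbols; accept from those whose window starts with `x`.
With 7 states:
       x  y 
>  A   B  C 
   B   D  E 
   C   F  G 
 * D   D  E 
 * E   F  G 
   F   D  E 
   G   F  G 
(> = start, * = accepting)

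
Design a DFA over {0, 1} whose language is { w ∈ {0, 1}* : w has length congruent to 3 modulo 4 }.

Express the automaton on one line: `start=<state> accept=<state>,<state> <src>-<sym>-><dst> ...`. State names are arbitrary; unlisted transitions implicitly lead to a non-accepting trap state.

Only the length mod 4 matters, so use a 4-cycle: from any state, every input symbol moves to the next state, wrapping q3 back to q0. Mark q3 accepting.
        0   1  
>  q0   q1  q1 
   q1   q2  q2 
   q2   q3  q3 
 * q3   q0  q0 
(> = start, * = accepting)

start=q0 accept=q3 q0-0->q1 q0-1->q1 q1-0->q2 q1-1->q2 q2-0->q3 q2-1->q3 q3-0->q0 q3-1->q0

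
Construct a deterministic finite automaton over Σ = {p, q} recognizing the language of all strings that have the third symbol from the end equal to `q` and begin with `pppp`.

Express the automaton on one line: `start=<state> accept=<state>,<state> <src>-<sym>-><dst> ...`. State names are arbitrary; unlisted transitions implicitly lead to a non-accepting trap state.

start=S0 accept=S9,S10,S11,S12 S0-p->S1 S0-q->S2 S1-p->S3 S1-q->S2 S2-p->S2 S2-q->S2 S3-p->S4 S3-q->S2 S4-p->S5 S4-q->S2 S5-p->S5 S5-q->S6 S6-p->S7 S6-q->S8 S7-p->S9 S7-q->S10 S8-p->S11 S8-q->S12 S9-p->S5 S9-q->S6 S10-p->S7 S10-q->S8 S11-p->S9 S11-q->S10 S12-p->S11 S12-q->S12

Run two small machines in parallel and take their product. The first has 15 states tracking the last 3 symbols read; the second has 6 states tracking whether the input so far still matches the prefix `pppp`. A product state is a pair (one from each), accepting exactly when both do. After merging equivalent states the machine shrinks.
13 states suffice.
          p    q  
>  S0     S1   S2 
   S1     S3   S2 
   S2     S2   S2 
   S3     S4   S2 
   S4     S5   S2 
   S5     S5   S6 
   S6     S7   S8 
   S7     S9  S10 
   S8    S11  S12 
 * S9     S5   S6 
 * S10    S7   S8 
 * S11    S9  S10 
 * S12   S11  S12 
(> = start, * = accepting)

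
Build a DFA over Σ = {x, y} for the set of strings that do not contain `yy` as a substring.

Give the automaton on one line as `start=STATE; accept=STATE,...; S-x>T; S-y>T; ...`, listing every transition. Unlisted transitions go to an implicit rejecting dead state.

start=q0; accept=q0,q1; q0-x>q0; q0-y>q1; q1-x>q0; q1-y>q2; q2-x>q2; q2-y>q2

This is the complement of 'contains `yy`'. Use the same substring-matching states — q0 through q2 holding how much of `yy` has just been matched — but flip the accepting set: everything except the trap q2 accepts.
A 3-state machine:
        x   y  
>* q0   q0  q1 
 * q1   q0  q2 
   q2   q2  q2 
(> = start, * = accepting)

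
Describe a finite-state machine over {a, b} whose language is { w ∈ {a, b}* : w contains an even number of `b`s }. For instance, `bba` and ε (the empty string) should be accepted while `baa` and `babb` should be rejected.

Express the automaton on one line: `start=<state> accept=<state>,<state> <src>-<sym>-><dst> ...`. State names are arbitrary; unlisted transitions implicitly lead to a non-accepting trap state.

start=q0 accept=q0 q0-a->q0 q0-b->q1 q1-a->q1 q1-b->q0

Keep the running count of `b`s modulo 2: each `b` advances along the cycle q0 → q1 → q0 while other symbols loop. Accept at q0.
        a   b  
>* q0   q0  q1 
   q1   q1  q0 
(> = start, * = accepting)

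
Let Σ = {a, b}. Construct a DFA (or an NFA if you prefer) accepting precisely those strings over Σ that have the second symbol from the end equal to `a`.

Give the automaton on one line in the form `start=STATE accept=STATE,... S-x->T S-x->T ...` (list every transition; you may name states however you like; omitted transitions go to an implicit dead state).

start=q0 accept=q3,q4 q0-a->q1 q0-b->q2 q1-a->q3 q1-b->q4 q2-a->q5 q2-b->q6 q3-a->q3 q3-b->q4 q4-a->q5 q4-b->q6 q5-a->q3 q5-b->q4 q6-a->q5 q6-b->q6

Because acceptance depends on a position counted from the end, the machine has to buffer the most recent 2 symbols. Make each state the string of the last up-to-2 symbols read; on input `x` shift the window left and append `x`. Accept when the buffered window has length 2 and begins with `a`.
A 7-state machine:
        a   b  
>  q0   q1  q2 
   q1   q3  q4 
   q2   q5  q6 
 * q3   q3  q4 
 * q4   q5  q6 
   q5   q3  q4 
   q6   q5  q6 
(> = start, * = accepting)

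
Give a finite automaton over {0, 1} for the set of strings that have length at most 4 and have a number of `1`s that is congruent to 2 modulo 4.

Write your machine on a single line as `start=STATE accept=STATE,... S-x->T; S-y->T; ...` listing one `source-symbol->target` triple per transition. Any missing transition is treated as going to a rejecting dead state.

Run two small machines in parallel and take their product. One (6 states) tracks the input length, saturating at 5; the other (4 states) tracks the count of `1`s modulo 4. Each combined state is a pair, one component from each; accept when both components accept. Equivalent product states are then merged.
With 10 states:
        0   1  
>  s0   s1  s2 
   s1   s3  s4 
   s2   s4  s5 
   s3   s6  s7 
   s4   s7  s8 
 * s5   s8  s6 
   s6   s6  s6 
   s7   s6  s9 
 * s8   s9  s6 
 * s9   s6  s6 
(> = start, * = accepting)

start=s0; accept=s5,s8,s9; s0-0->s1; s0-1->s2; s1-0->s3; s1-1->s4; s2-0->s4; s2-1->s5; s3-0->s6; s3-1->s7; s4-0->s7; s4-1->s8; s5-0->s8; s5-1->s6; s6-0->s6; s6-1->s6; s7-0->s6; s7-1->s9; s8-0->s9; s8-1->s6; s9-0->s6; s9-1->s6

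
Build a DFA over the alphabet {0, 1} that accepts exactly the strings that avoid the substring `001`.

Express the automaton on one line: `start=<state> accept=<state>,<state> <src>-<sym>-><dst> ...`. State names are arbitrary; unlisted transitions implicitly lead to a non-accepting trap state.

Track partial matches of the forbidden pattern `001`. State q3 is a dead state reached once `001` has occurred; every other state accepts. q0 means no part of `001` is currently matched.
A 4-state machine:
        0   1  
>* q0   q1  q0 
 * q1   q2  q0 
 * q2   q2  q3 
   q3   q3  q3 
(> = start, * = accepting)

start=q0 accept=q0,q1,q2 q0-0->q1 q0-1->q0 q1-0->q2 q1-1->q0 q2-0->q2 q2-1->q3 q3-0->q3 q3-1->q3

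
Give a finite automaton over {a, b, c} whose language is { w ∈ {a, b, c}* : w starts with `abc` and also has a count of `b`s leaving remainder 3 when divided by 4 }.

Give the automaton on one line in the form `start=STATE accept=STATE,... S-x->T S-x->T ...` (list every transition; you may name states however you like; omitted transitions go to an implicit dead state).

start=s0 accept=s9 s0-a->s1 s0-b->s2 s0-c->s3 s1-a->s3 s1-b->s4 s1-c->s3 s2-a->s2 s2-b->s5 s2-c->s2 s3-a->s3 s3-b->s2 s3-c->s3 s4-a->s2 s4-b->s5 s4-c->s6 s5-a->s5 s5-b->s7 s5-c->s5 s6-a->s6 s6-b->s8 s6-c->s6 s7-a->s7 s7-b->s3 s7-c->s7 s8-a->s8 s8-b->s9 s8-c->s8 s9-a->s9 s9-b->s10 s9-c->s9 s10-a->s10 s10-b->s6 s10-c->s10

Build one automaton per condition and run them in lockstep. The first has 5 states tracking whether the input so far still matches the prefix `abc`; the second has 4 states tracking the count of `b`s modulo 4. A product state is a pair (one from each), accepting exactly when both do.
          a    b    c  
>  s0     s1   s2   s3 
   s1     s3   s4   s3 
   s2     s2   s5   s2 
   s3     s3   s2   s3 
   s4     s2   s5   s6 
   s5     s5   s7   s5 
   s6     s6   s8   s6 
   s7     s7   s3   s7 
   s8     s8   s9   s8 
 * s9     s9  s10   s9 
   s10   s10   s6  s10 
(> = start, * = accepting)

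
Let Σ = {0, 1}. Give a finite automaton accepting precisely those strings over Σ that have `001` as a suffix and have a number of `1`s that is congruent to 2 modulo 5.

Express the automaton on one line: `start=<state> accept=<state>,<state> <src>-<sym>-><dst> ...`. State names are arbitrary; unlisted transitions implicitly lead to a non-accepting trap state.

Build one automaton per condition and run them in lockstep. The first has 4 states tracking how much of the suffix `001` has currently been matched; the second has 5 states tracking the count of `1`s modulo 5. A product state is a pair (one from each), accepting exactly when both do. Equivalent product states are then merged.
With 8 states:
        0   1  
>  s0   s0  s1 
   s1   s2  s3 
   s2   s4  s3 
   s3   s3  s5 
   s4   s4  s6 
   s5   s5  s7 
 * s6   s3  s5 
   s7   s7  s0 
(> = start, * = accepting)

start=s0 accept=s6 s0-0->s0 s0-1->s1 s1-0->s2 s1-1->s3 s2-0->s4 s2-1->s3 s3-0->s3 s3-1->s5 s4-0->s4 s4-1->s6 s5-0->s5 s5-1->s7 s6-0->s3 s6-1->s5 s7-0->s7 s7-1->s0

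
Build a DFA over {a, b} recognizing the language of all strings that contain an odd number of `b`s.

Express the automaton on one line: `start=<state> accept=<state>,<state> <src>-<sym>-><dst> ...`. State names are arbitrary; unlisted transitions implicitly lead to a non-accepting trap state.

start=q0 accept=q1 q0-a->q0 q0-b->q1 q1-a->q1 q1-b->q0

The only thing that matters is how many `b`s have appeared, reduced mod 2. Use one state per residue: q0 for 0, …, q1 for 1. Reading `b` moves to the next residue; anything else stays put. q1 is accepting.
        a   b  
>  q0   q0  q1 
 * q1   q1  q0 
(> = start, * = accepting)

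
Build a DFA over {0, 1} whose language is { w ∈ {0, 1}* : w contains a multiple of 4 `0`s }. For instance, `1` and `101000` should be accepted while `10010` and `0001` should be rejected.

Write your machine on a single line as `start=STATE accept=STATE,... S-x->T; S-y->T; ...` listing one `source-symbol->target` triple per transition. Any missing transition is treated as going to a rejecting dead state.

start=q0; accept=q0; q0-0->q1; q0-1->q0; q1-0->q2; q1-1->q1; q2-0->q3; q2-1->q2; q3-0->q0; q3-1->q3

Keep the running count of `0`s modulo 4: each `0` advances along the cycle q0 → q1 → q2 → q3 → q0 while other symbols loop. Accept at q0.
A 4-state machine:
        0   1  
>* q0   q1  q0 
   q1   q2  q1 
   q2   q3  q2 
   q3   q0  q3 
(> = start, * = accepting)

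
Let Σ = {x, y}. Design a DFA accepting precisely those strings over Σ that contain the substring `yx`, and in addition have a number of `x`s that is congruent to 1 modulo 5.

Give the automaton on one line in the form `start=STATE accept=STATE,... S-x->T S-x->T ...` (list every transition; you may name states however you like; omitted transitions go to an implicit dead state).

Build one automaton per condition and run them in lockstep. The first has 3 states tracking whether and how much of `yx` has been seen; the second has 5 states tracking the count of `x`s modulo 5. A product state is a pair (one from each), accepting exactly when both do.
15 states suffice.
       x  y 
>  A   B  C 
   B   D  E 
   C   F  C 
   D   G  H 
   E   I  E 
 * F   I  F 
   G   J  K 
   H   L  H 
   I   L  I 
   J   A  M 
   K   N  K 
   L   N  L 
   M   O  M 
   N   O  N 
   O   F  O 
(> = start, * = accepting)

start=A accept=F A-x->B A-y->C B-x->D B-y->E C-x->F C-y->C D-x->G D-y->H E-x->I E-y->E F-x->I F-y->F G-x->J G-y->K H-x->L H-y->H I-x->L I-y->I J-x->A J-y->M K-x->N K-y->K L-x->N L-y->L M-x->O M-y->M N-x->O N-y->N O-x->F O-y->O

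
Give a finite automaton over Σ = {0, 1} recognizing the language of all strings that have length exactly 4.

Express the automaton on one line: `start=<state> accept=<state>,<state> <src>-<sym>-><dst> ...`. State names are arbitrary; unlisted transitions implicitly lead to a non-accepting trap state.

start=S0 accept=S4 S0-0->S1 S0-1->S1 S1-0->S2 S1-1->S2 S2-0->S3 S2-1->S3 S3-0->S4 S3-1->S4 S4-0->S5 S4-1->S5 S5-0->S5 S5-1->S5

Count input length up to 5: every symbol moves from S0 toward S5, which means 'more than 4' and absorbs. Accept from {S4}.
With 6 states:
        0   1  
>  S0   S1  S1 
   S1   S2  S2 
   S2   S3  S3 
   S3   S4  S4 
 * S4   S5  S5 
   S5   S5  S5 
(> = start, * = accepting)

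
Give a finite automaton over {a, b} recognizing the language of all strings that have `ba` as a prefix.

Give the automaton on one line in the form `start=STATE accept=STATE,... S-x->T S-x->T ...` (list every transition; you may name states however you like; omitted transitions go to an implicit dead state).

start=q0 accept=q2 q0-a->q3 q0-b->q1 q1-a->q2 q1-b->q3 q2-a->q2 q2-b->q2 q3-a->q3 q3-b->q3

Walk along `ba` while the input agrees: from q0 take `b` to q1, and so on. Any deviation drops to the rejecting sink q3. Once q2 is reached the prefix is confirmed and every continuation is accepted.
        a   b  
>  q0   q3  q1 
   q1   q2  q3 
 * q2   q2  q2 
   q3   q3  q3 
(> = start, * = accepting)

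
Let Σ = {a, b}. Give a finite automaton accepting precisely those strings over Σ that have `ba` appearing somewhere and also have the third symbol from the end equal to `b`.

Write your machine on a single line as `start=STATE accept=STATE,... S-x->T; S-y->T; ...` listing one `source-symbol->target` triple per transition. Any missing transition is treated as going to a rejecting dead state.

Run two small machines in parallel and take their product. One (3 states) tracks whether and how much of `ba` has been seen; the other (15 states) tracks the last 3 symbols read. Each combined state is a pair, one component from each; accept when both components accept. Minimizing collapses redundant product states.
          a    b  
>  q0     q0   q1 
   q1     q2   q3 
   q2     q4   q5 
   q3     q6   q3 
 * q4     q7   q8 
 * q5     q2   q9 
 * q6     q4   q5 
   q7     q7   q8 
   q8     q2   q9 
   q9     q6  q10 
 * q10    q6  q10 
(> = start, * = accepting)

start=q0; accept=q4,q5,q6,q10; q0-a->q0; q0-b->q1; q1-a->q2; q1-b->q3; q2-a->q4; q2-b->q5; q3-a->q6; q3-b->q3; q4-a->q7; q4-b->q8; q5-a->q2; q5-b->q9; q6-a->q4; q6-b->q5; q7-a->q7; q7-b->q8; q8-a->q2; q8-b->q9; q9-a->q6; q9-b->q10; q10-a->q6; q10-b->q10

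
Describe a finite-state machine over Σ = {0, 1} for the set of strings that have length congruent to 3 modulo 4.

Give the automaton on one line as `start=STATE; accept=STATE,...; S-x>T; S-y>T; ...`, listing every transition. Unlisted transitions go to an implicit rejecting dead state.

Only the length mod 4 matters, so use a 4-cycle: from any state, every input symbol moves to the next state, wrapping S3 back to S0. Mark S3 accepting.
        0   1  
>  S0   S1  S1 
   S1   S2  S2 
   S2   S3  S3 
 * S3   S0  S0 
(> = start, * = accepting)

start=S0; accept=S3; S0-0>S1; S0-1>S1; S1-0>S2; S1-1>S2; S2-0>S3; S2-1>S3; S3-0>S0; S3-1>S0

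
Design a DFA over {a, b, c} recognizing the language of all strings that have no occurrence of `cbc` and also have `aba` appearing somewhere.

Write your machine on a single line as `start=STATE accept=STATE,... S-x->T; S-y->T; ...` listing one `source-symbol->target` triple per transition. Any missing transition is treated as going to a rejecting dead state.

Build one automaton per condition and run them in lockstep. One (4 states) tracks partial matches of the forbidden pattern `cbc`; the other (4 states) tracks whether and how much of `aba` has been seen. Each combined state is a pair, one component from each; accept when both components accept. Equivalent product states are then merged.
        a   b   c  
>  q0   q1  q0  q2 
   q1   q1  q3  q2 
   q2   q1  q4  q2 
   q3   q5  q0  q2 
   q4   q1  q0  q6 
 * q5   q5  q5  q7 
   q6   q6  q6  q6 
 * q7   q5  q8  q7 
 * q8   q5  q5  q6 
(> = start, * = accepting)

start=q0; accept=q5,q7,q8; q0-a->q1; q0-b->q0; q0-c->q2; q1-a->q1; q1-b->q3; q1-c->q2; q2-a->q1; q2-b->q4; q2-c->q2; q3-a->q5; q3-b->q0; q3-c->q2; q4-a->q1; q4-b->q0; q4-c->q6; q5-a->q5; q5-b->q5; q5-c->q7; q6-a->q6; q6-b->q6; q6-c->q6; q7-a->q5; q7-b->q8; q7-c->q7; q8-a->q5; q8-b->q5; q8-c->q6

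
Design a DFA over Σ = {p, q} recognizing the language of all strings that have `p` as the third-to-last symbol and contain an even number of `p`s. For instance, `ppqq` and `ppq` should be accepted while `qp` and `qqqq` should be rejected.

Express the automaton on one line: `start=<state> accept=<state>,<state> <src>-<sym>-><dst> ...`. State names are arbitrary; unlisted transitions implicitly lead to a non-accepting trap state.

start=s0 accept=s5,s6,s8,s9 s0-p->s1 s0-q->s0 s1-p->s2 s1-q->s3 s2-p->s4 s2-q->s5 s3-p->s6 s3-q->s7 s4-p->s8 s4-q->s3 s5-p->s1 s5-q->s9 s6-p->s4 s6-q->s10 s7-p->s11 s7-q->s7 s8-p->s4 s8-q->s5 s9-p->s1 s9-q->s0 s10-p->s1 s10-q->s9 s11-p->s4 s11-q->s10

Build one automaton per condition and run them in lockstep. The first has 15 states tracking the last 3 symbols read; the second has 2 states tracking the count of `p`s modulo 2. A product state is a pair (one from each), accepting exactly when both do. After merging equivalent states the machine shrinks.
A 12-state machine:
          p    q  
>  s0     s1   s0 
   s1     s2   s3 
   s2     s4   s5 
   s3     s6   s7 
   s4     s8   s3 
 * s5     s1   s9 
 * s6     s4  s10 
   s7    s11   s7 
 * s8     s4   s5 
 * s9     s1   s0 
   s10    s1   s9 
   s11    s4  s10 
(> = start, * = accepting)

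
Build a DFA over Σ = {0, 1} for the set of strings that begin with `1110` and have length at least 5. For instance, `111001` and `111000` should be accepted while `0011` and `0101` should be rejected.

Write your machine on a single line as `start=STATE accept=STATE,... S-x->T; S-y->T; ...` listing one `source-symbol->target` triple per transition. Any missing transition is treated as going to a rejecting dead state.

start=s0; accept=s6; s0-0->s1; s0-1->s2; s1-0->s1; s1-1->s1; s2-0->s1; s2-1->s3; s3-0->s1; s3-1->s4; s4-0->s5; s4-1->s1; s5-0->s6; s5-1->s6; s6-0->s6; s6-1->s6

Handle the two conditions separately and then intersect. One (6 states) tracks whether the input so far still matches the prefix `1110`; the other (7 states) tracks the input length, saturating at 6. Each combined state is a pair, one component from each; accept when both components accept. Minimizing collapses redundant product states.
7 states suffice.
        0   1  
>  s0   s1  s2 
   s1   s1  s1 
   s2   s1  s3 
   s3   s1  s4 
   s4   s5  s1 
   s5   s6  s6 
 * s6   s6  s6 
(> = start, * = accepting)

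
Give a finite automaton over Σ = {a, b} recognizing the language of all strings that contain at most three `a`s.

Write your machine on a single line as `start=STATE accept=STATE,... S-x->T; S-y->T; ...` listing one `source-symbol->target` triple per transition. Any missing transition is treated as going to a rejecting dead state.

Count `a`s, saturating at 4: states q0 through q3 mean 0 through 3 `a`s seen; q4 means more than 3. Each `a` increments (capped at q4); other symbols loop. Accept from {q0, q1, q2, q3}.
With 5 states:
        a   b  
>* q0   q1  q0 
 * q1   q2  q1 
 * q2   q3  q2 
 * q3   q4  q3 
   q4   q4  q4 
(> = start, * = accepting)

start=q0; accept=q0,q1,q2,q3; q0-a->q1; q0-b->q0; q1-a->q2; q1-b->q1; q2-a->q3; q2-b->q2; q3-a->q4; q3-b->q3; q4-a->q4; q4-b->q4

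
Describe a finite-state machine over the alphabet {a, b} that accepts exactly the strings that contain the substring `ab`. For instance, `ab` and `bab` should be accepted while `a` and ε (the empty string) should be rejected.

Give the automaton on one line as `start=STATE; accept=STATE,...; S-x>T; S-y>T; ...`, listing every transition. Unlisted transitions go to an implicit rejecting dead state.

start=S0; accept=S2; S0-a>S1; S0-b>S0; S1-a>S1; S1-b>S2; S2-a>S2; S2-b>S2

Track how much of `ab` has been matched so far: state S0 is no progress, S2 is the absorbing accept state reached once `ab` has occurred. Intermediate states record partial matches; on a mismatch, fall back to the longest reusable overlap.
With 3 states:
        a   b  
>  S0   S1  S0 
   S1   S1  S2 
 * S2   S2  S2 
(> = start, * = accepting)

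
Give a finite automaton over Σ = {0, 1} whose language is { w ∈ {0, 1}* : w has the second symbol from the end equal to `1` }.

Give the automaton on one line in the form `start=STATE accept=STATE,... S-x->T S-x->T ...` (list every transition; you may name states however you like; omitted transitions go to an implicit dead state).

A DFA must remember the last 2 symbols (since which symbol is second-to-last isn't known until the input ends). Use one state per possible window of the last ≤2 symbols; accept from those whose window starts with `1`.
With 7 states:
       0  1 
>  A   B  C 
   B   D  E 
   C   F  G 
   D   D  E 
   E   F  G 
 * F   D  E 
 * G   F  G 
(> = start, * = accepting)

start=A accept=F,G A-0->B A-1->C B-0->D B-1->E C-0->F C-1->G D-0->D D-1->E E-0->F E-1->G F-0->D F-1->E G-0->F G-1->G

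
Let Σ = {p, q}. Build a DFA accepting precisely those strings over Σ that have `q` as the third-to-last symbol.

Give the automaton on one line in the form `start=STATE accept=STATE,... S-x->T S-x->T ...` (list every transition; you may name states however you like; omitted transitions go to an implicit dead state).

A DFA must remember the last 3 symbols (since which symbol is third-to-last isn't known until the input ends). Use one state per possible window of the last ≤3 symbols; accept from those whose window starts with `q`.
With 15 states:
          p    q  
>  S0     S1   S2 
   S1     S3   S4 
   S2     S5   S6 
   S3     S7   S8 
   S4     S9  S10 
   S5    S11  S12 
   S6    S13  S14 
   S7     S7   S8 
   S8     S9  S10 
   S9    S11  S12 
   S10   S13  S14 
 * S11    S7   S8 
 * S12    S9  S10 
 * S13   S11  S12 
 * S14   S13  S14 
(> = start, * = accepting)

start=S0 accept=S11,S12,S13,S14 S0-p->S1 S0-q->S2 S1-p->S3 S1-q->S4 S2-p->S5 S2-q->S6 S3-p->S7 S3-q->S8 S4-p->S9 S4-q->S10 S5-p->S11 S5-q->S12 S6-p->S13 S6-q->S14 S7-p->S7 S7-q->S8 S8-p->S9 S8-q->S10 S9-p->S11 S9-q->S12 S10-p->S13 S10-q->S14 S11-p->S7 S11-q->S8 S12-p->S9 S12-q->S10 S13-p->S11 S13-q->S12 S14-p->S13 S14-q->S14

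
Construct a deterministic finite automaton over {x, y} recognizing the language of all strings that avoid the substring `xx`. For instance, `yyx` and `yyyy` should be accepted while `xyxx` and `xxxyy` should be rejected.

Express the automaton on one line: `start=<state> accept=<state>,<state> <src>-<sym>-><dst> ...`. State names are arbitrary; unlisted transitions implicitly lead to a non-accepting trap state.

start=q0 accept=q0,q1 q0-x->q1 q0-y->q0 q1-x->q2 q1-y->q0 q2-x->q2 q2-y->q2

This is the complement of 'contains `xx`'. Use the same substring-matching states — q0 through q2 holding how much of `xx` has just been matched — but flip the accepting set: everything except the trap q2 accepts.
3 states suffice.
        x   y  
>* q0   q1  q0 
 * q1   q2  q0 
   q2   q2  q2 
(> = start, * = accepting)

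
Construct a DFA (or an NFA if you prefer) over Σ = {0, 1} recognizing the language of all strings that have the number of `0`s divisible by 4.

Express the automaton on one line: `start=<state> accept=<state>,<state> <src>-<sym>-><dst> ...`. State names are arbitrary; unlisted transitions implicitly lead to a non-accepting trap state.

The only thing that matters is how many `0`s have appeared, reduced mod 4. Use one state per residue: q0 for 0, …, q3 for 3. Reading `0` moves to the next residue; anything else stays put. q0 is accepting.
4 states suffice.
        0   1  
>* q0   q1  q0 
   q1   q2  q1 
   q2   q3  q2 
   q3   q0  q3 
(> = start, * = accepting)

start=q0 accept=q0 q0-0->q1 q0-1->q0 q1-0->q2 q1-1->q1 q2-0->q3 q2-1->q2 q3-0->q0 q3-1->q3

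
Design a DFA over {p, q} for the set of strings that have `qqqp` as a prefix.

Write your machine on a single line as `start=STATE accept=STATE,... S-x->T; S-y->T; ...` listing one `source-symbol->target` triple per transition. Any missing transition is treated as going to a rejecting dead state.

start=S0; accept=S4; S0-p->S5; S0-q->S1; S1-p->S5; S1-q->S2; S2-p->S5; S2-q->S3; S3-p->S4; S3-q->S5; S4-p->S4; S4-q->S4; S5-p->S5; S5-q->S5

Walk along `qqqp` while the input agrees: from S0 take `q` to S1, and so on. Any deviation drops to the rejecting sink S5. Once S4 is reached the prefix is confirmed and every continuation is accepted.
With 6 states:
        p   q  
>  S0   S5  S1 
   S1   S5  S2 
   S2   S5  S3 
   S3   S4  S5 
 * S4   S4  S4 
   S5   S5  S5 
(> = start, * = accepting)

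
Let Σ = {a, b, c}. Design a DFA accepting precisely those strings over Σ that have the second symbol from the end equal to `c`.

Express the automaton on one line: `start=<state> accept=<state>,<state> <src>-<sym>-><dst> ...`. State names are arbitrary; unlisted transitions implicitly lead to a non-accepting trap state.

Because acceptance depends on a position counted from the end, the machine has to buffer the most recent 2 symbols. Make each state the string of the last up-to-2 symbols read; on input `x` shift the window left and append `x`. Accept when the buffered window has length 2 and begins with `c`.
13 states suffice.
          a    b    c  
>  s0     s1   s2   s3 
   s1     s4   s5   s6 
   s2     s7   s8   s9 
   s3    s10  s11  s12 
   s4     s4   s5   s6 
   s5     s7   s8   s9 
   s6    s10  s11  s12 
   s7     s4   s5   s6 
   s8     s7   s8   s9 
   s9    s10  s11  s12 
 * s10    s4   s5   s6 
 * s11    s7   s8   s9 
 * s12   s10  s11  s12 
(> = start, * = accepting)

start=s0 accept=s10,s11,s12 s0-a->s1 s0-b->s2 s0-c->s3 s1-a->s4 s1-b->s5 s1-c->s6 s2-a->s7 s2-b->s8 s2-c->s9 s3-a->s10 s3-b->s11 s3-c->s12 s4-a->s4 s4-b->s5 s4-c->s6 s5-a->s7 s5-b->s8 s5-c->s9 s6-a->s10 s6-b->s11 s6-c->s12 s7-a->s4 s7-b->s5 s7-c->s6 s8-a->s7 s8-b->s8 s8-c->s9 s9-a->s10 s9-b->s11 s9-c->s12 s10-a->s4 s10-b->s5 s10-c->s6 s11-a->s7 s11-b->s8 s11-c->s9 s12-a->s10 s12-b->s11 s12-c->s12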